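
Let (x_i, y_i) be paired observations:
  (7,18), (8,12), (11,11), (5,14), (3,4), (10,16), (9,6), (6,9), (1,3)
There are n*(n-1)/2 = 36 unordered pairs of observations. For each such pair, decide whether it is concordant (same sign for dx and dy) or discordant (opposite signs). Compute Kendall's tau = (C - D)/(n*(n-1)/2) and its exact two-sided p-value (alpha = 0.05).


Step 1: Enumerate the 36 unordered pairs (i,j) with i<j and classify each by sign(x_j-x_i) * sign(y_j-y_i).
  (1,2):dx=+1,dy=-6->D; (1,3):dx=+4,dy=-7->D; (1,4):dx=-2,dy=-4->C; (1,5):dx=-4,dy=-14->C
  (1,6):dx=+3,dy=-2->D; (1,7):dx=+2,dy=-12->D; (1,8):dx=-1,dy=-9->C; (1,9):dx=-6,dy=-15->C
  (2,3):dx=+3,dy=-1->D; (2,4):dx=-3,dy=+2->D; (2,5):dx=-5,dy=-8->C; (2,6):dx=+2,dy=+4->C
  (2,7):dx=+1,dy=-6->D; (2,8):dx=-2,dy=-3->C; (2,9):dx=-7,dy=-9->C; (3,4):dx=-6,dy=+3->D
  (3,5):dx=-8,dy=-7->C; (3,6):dx=-1,dy=+5->D; (3,7):dx=-2,dy=-5->C; (3,8):dx=-5,dy=-2->C
  (3,9):dx=-10,dy=-8->C; (4,5):dx=-2,dy=-10->C; (4,6):dx=+5,dy=+2->C; (4,7):dx=+4,dy=-8->D
  (4,8):dx=+1,dy=-5->D; (4,9):dx=-4,dy=-11->C; (5,6):dx=+7,dy=+12->C; (5,7):dx=+6,dy=+2->C
  (5,8):dx=+3,dy=+5->C; (5,9):dx=-2,dy=-1->C; (6,7):dx=-1,dy=-10->C; (6,8):dx=-4,dy=-7->C
  (6,9):dx=-9,dy=-13->C; (7,8):dx=-3,dy=+3->D; (7,9):dx=-8,dy=-3->C; (8,9):dx=-5,dy=-6->C
Step 2: C = 24, D = 12, total pairs = 36.
Step 3: tau = (C - D)/(n(n-1)/2) = (24 - 12)/36 = 0.333333.
Step 4: Exact two-sided p-value (enumerate n! = 362880 permutations of y under H0): p = 0.259518.
Step 5: alpha = 0.05. fail to reject H0.

tau_b = 0.3333 (C=24, D=12), p = 0.259518, fail to reject H0.


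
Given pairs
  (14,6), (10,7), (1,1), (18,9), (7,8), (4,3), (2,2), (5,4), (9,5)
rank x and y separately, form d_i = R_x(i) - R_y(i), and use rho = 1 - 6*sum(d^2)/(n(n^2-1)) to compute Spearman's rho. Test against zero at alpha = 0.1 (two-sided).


Step 1: Rank x and y separately (midranks; no ties here).
rank(x): 14->8, 10->7, 1->1, 18->9, 7->5, 4->3, 2->2, 5->4, 9->6
rank(y): 6->6, 7->7, 1->1, 9->9, 8->8, 3->3, 2->2, 4->4, 5->5
Step 2: d_i = R_x(i) - R_y(i); compute d_i^2.
  (8-6)^2=4, (7-7)^2=0, (1-1)^2=0, (9-9)^2=0, (5-8)^2=9, (3-3)^2=0, (2-2)^2=0, (4-4)^2=0, (6-5)^2=1
sum(d^2) = 14.
Step 3: rho = 1 - 6*14 / (9*(9^2 - 1)) = 1 - 84/720 = 0.883333.
Step 4: Under H0, t = rho * sqrt((n-2)/(1-rho^2)) = 4.9858 ~ t(7).
Step 5: Two-sided p-value from the t-distribution with 7 df = 0.001591.
Step 6: alpha = 0.1. reject H0.

rho = 0.8833, p = 0.001591, reject H0 at alpha = 0.1.


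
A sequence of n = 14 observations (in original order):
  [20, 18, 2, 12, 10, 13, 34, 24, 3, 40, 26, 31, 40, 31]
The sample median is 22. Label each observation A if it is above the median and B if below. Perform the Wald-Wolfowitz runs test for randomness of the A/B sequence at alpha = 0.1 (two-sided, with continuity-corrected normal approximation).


Step 1: Compute median = 22; label A = above, B = below.
Labels in order: BBBBBBAABAAAAA  (n_A = 7, n_B = 7)
Step 2: Count runs R = 4.
Step 3: Under H0 (random ordering), E[R] = 2*n_A*n_B/(n_A+n_B) + 1 = 2*7*7/14 + 1 = 8.0000.
        Var[R] = 2*n_A*n_B*(2*n_A*n_B - n_A - n_B) / ((n_A+n_B)^2 * (n_A+n_B-1)) = 8232/2548 = 3.2308.
        SD[R] = 1.7974.
Step 4: Continuity-corrected z = (R + 0.5 - E[R]) / SD[R] = (4 + 0.5 - 8.0000) / 1.7974 = -1.9472.
Step 5: Two-sided p-value via normal approximation = 2*(1 - Phi(|z|)) = 0.051508.
Step 6: alpha = 0.1. reject H0.

R = 4, z = -1.9472, p = 0.051508, reject H0.


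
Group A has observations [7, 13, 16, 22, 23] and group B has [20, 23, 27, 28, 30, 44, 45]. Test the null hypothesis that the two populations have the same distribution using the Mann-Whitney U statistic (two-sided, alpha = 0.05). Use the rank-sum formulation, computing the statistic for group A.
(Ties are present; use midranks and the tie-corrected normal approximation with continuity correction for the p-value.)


Step 1: Combine and sort all 12 observations; assign midranks.
sorted (value, group): (7,X), (13,X), (16,X), (20,Y), (22,X), (23,X), (23,Y), (27,Y), (28,Y), (30,Y), (44,Y), (45,Y)
ranks: 7->1, 13->2, 16->3, 20->4, 22->5, 23->6.5, 23->6.5, 27->8, 28->9, 30->10, 44->11, 45->12
Step 2: Rank sum for X: R1 = 1 + 2 + 3 + 5 + 6.5 = 17.5.
Step 3: U_X = R1 - n1(n1+1)/2 = 17.5 - 5*6/2 = 17.5 - 15 = 2.5.
       U_Y = n1*n2 - U_X = 35 - 2.5 = 32.5.
Step 4: Ties are present, so use the tie-corrected normal approximation (with continuity correction) for the p-value.
Step 5: p-value = 0.018328; compare to alpha = 0.05. reject H0.

U_X = 2.5, p = 0.018328, reject H0 at alpha = 0.05.


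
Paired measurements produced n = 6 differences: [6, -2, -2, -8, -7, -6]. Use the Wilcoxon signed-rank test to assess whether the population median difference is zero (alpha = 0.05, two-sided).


Step 1: Drop any zero differences (none here) and take |d_i|.
|d| = [6, 2, 2, 8, 7, 6]
Step 2: Midrank |d_i| (ties get averaged ranks).
ranks: |6|->3.5, |2|->1.5, |2|->1.5, |8|->6, |7|->5, |6|->3.5
Step 3: Attach original signs; sum ranks with positive sign and with negative sign.
W+ = 3.5 = 3.5
W- = 1.5 + 1.5 + 6 + 5 + 3.5 = 17.5
(Check: W+ + W- = 21 should equal n(n+1)/2 = 21.)
Step 4: Test statistic W = min(W+, W-) = 3.5.
Step 5: Ties in |d|, so use the tie-corrected normal approximation.
        E[W] = n(n+1)/4 = 6*7/4 = 10.5.
        Tie groups: |d|=2 (t=2), |d|=6 (t=2); sum(t^3 - t) = 12.
        Var[W] = n(n+1)(2n+1)/24 - sum(t^3-t)/48 = 546/24 - 12/48 = 22.5.
        z = (W - E[W]) / sqrt(Var[W]) = (3.5 - 10.5) / 4.7434 = -1.4757.
        Two-sided p = 2*Phi(z) = 0.140017.
Step 6: alpha = 0.05. fail to reject H0.

W+ = 3.5, W- = 17.5, W = min = 3.5, p = 0.140017, fail to reject H0.


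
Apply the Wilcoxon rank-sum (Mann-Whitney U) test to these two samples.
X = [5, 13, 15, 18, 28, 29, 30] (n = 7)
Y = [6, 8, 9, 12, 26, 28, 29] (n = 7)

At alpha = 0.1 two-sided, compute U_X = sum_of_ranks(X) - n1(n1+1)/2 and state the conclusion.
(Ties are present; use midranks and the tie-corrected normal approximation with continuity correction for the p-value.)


Step 1: Combine and sort all 14 observations; assign midranks.
sorted (value, group): (5,X), (6,Y), (8,Y), (9,Y), (12,Y), (13,X), (15,X), (18,X), (26,Y), (28,X), (28,Y), (29,X), (29,Y), (30,X)
ranks: 5->1, 6->2, 8->3, 9->4, 12->5, 13->6, 15->7, 18->8, 26->9, 28->10.5, 28->10.5, 29->12.5, 29->12.5, 30->14
Step 2: Rank sum for X: R1 = 1 + 6 + 7 + 8 + 10.5 + 12.5 + 14 = 59.
Step 3: U_X = R1 - n1(n1+1)/2 = 59 - 7*8/2 = 59 - 28 = 31.
       U_Y = n1*n2 - U_X = 49 - 31 = 18.
Step 4: Ties are present, so use the tie-corrected normal approximation (with continuity correction) for the p-value.
Step 5: p-value = 0.442284; compare to alpha = 0.1. fail to reject H0.

U_X = 31, p = 0.442284, fail to reject H0 at alpha = 0.1.


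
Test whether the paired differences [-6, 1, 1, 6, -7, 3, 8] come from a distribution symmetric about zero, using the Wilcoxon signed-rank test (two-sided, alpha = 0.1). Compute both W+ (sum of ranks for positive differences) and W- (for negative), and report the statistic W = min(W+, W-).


Step 1: Drop any zero differences (none here) and take |d_i|.
|d| = [6, 1, 1, 6, 7, 3, 8]
Step 2: Midrank |d_i| (ties get averaged ranks).
ranks: |6|->4.5, |1|->1.5, |1|->1.5, |6|->4.5, |7|->6, |3|->3, |8|->7
Step 3: Attach original signs; sum ranks with positive sign and with negative sign.
W+ = 1.5 + 1.5 + 4.5 + 3 + 7 = 17.5
W- = 4.5 + 6 = 10.5
(Check: W+ + W- = 28 should equal n(n+1)/2 = 28.)
Step 4: Test statistic W = min(W+, W-) = 10.5.
Step 5: Ties in |d|, so use the tie-corrected normal approximation.
        E[W] = n(n+1)/4 = 7*8/4 = 14.
        Tie groups: |d|=1 (t=2), |d|=6 (t=2); sum(t^3 - t) = 12.
        Var[W] = n(n+1)(2n+1)/24 - sum(t^3-t)/48 = 840/24 - 12/48 = 34.75.
        z = (W - E[W]) / sqrt(Var[W]) = (10.5 - 14) / 5.8949 = -0.5937.
        Two-sided p = 2*Phi(z) = 0.552691.
Step 6: alpha = 0.1. fail to reject H0.

W+ = 17.5, W- = 10.5, W = min = 10.5, p = 0.552691, fail to reject H0.


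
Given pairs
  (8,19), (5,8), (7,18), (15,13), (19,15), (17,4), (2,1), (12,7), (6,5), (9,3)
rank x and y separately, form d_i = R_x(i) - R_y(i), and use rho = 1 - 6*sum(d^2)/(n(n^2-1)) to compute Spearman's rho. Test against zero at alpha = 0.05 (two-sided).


Step 1: Rank x and y separately (midranks; no ties here).
rank(x): 8->5, 5->2, 7->4, 15->8, 19->10, 17->9, 2->1, 12->7, 6->3, 9->6
rank(y): 19->10, 8->6, 18->9, 13->7, 15->8, 4->3, 1->1, 7->5, 5->4, 3->2
Step 2: d_i = R_x(i) - R_y(i); compute d_i^2.
  (5-10)^2=25, (2-6)^2=16, (4-9)^2=25, (8-7)^2=1, (10-8)^2=4, (9-3)^2=36, (1-1)^2=0, (7-5)^2=4, (3-4)^2=1, (6-2)^2=16
sum(d^2) = 128.
Step 3: rho = 1 - 6*128 / (10*(10^2 - 1)) = 1 - 768/990 = 0.224242.
Step 4: Under H0, t = rho * sqrt((n-2)/(1-rho^2)) = 0.6508 ~ t(8).
Step 5: Two-sided p-value from the t-distribution with 8 df = 0.533401.
Step 6: alpha = 0.05. fail to reject H0.

rho = 0.2242, p = 0.533401, fail to reject H0 at alpha = 0.05.


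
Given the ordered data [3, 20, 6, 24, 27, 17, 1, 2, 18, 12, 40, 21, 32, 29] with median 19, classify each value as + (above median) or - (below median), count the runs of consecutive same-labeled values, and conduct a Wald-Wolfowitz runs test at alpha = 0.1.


Step 1: Compute median = 19; label A = above, B = below.
Labels in order: BABAABBBBBAAAA  (n_A = 7, n_B = 7)
Step 2: Count runs R = 6.
Step 3: Under H0 (random ordering), E[R] = 2*n_A*n_B/(n_A+n_B) + 1 = 2*7*7/14 + 1 = 8.0000.
        Var[R] = 2*n_A*n_B*(2*n_A*n_B - n_A - n_B) / ((n_A+n_B)^2 * (n_A+n_B-1)) = 8232/2548 = 3.2308.
        SD[R] = 1.7974.
Step 4: Continuity-corrected z = (R + 0.5 - E[R]) / SD[R] = (6 + 0.5 - 8.0000) / 1.7974 = -0.8345.
Step 5: Two-sided p-value via normal approximation = 2*(1 - Phi(|z|)) = 0.403986.
Step 6: alpha = 0.1. fail to reject H0.

R = 6, z = -0.8345, p = 0.403986, fail to reject H0.


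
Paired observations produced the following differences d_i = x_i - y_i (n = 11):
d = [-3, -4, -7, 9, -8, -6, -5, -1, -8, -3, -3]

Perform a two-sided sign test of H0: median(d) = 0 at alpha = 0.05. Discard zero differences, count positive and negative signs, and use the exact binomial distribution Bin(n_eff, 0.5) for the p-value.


Step 1: Discard zero differences. Original n = 11; n_eff = number of nonzero differences = 11.
Nonzero differences (with sign): -3, -4, -7, +9, -8, -6, -5, -1, -8, -3, -3
Step 2: Count signs: positive = 1, negative = 10.
Step 3: Under H0: P(positive) = 0.5, so the number of positives S ~ Bin(11, 0.5).
Step 4: Two-sided exact p-value = sum of Bin(11,0.5) probabilities at or below the observed probability = 0.011719.
Step 5: alpha = 0.05. reject H0.

n_eff = 11, pos = 1, neg = 10, p = 0.011719, reject H0.


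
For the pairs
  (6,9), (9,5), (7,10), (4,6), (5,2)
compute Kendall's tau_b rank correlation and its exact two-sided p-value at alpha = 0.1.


Step 1: Enumerate the 10 unordered pairs (i,j) with i<j and classify each by sign(x_j-x_i) * sign(y_j-y_i).
  (1,2):dx=+3,dy=-4->D; (1,3):dx=+1,dy=+1->C; (1,4):dx=-2,dy=-3->C; (1,5):dx=-1,dy=-7->C
  (2,3):dx=-2,dy=+5->D; (2,4):dx=-5,dy=+1->D; (2,5):dx=-4,dy=-3->C; (3,4):dx=-3,dy=-4->C
  (3,5):dx=-2,dy=-8->C; (4,5):dx=+1,dy=-4->D
Step 2: C = 6, D = 4, total pairs = 10.
Step 3: tau = (C - D)/(n(n-1)/2) = (6 - 4)/10 = 0.200000.
Step 4: Exact two-sided p-value (enumerate n! = 120 permutations of y under H0): p = 0.816667.
Step 5: alpha = 0.1. fail to reject H0.

tau_b = 0.2000 (C=6, D=4), p = 0.816667, fail to reject H0.


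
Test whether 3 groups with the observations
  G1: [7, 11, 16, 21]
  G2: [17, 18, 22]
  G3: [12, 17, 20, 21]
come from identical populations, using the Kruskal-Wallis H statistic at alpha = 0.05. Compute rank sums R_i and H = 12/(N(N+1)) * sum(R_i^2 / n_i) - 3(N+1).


Step 1: Combine all N = 11 observations and assign midranks.
sorted (value, group, rank): (7,G1,1), (11,G1,2), (12,G3,3), (16,G1,4), (17,G2,5.5), (17,G3,5.5), (18,G2,7), (20,G3,8), (21,G1,9.5), (21,G3,9.5), (22,G2,11)
Step 2: Sum ranks within each group.
R_1 = 16.5 (n_1 = 4)
R_2 = 23.5 (n_2 = 3)
R_3 = 26 (n_3 = 4)
Step 3: H = 12/(N(N+1)) * sum(R_i^2/n_i) - 3(N+1)
     = 12/(11*12) * (16.5^2/4 + 23.5^2/3 + 26^2/4) - 3*12
     = 0.090909 * 421.146 - 36
     = 2.285985.
Step 4: Ties present; correction factor C = 1 - 12/(11^3 - 11) = 0.990909. Corrected H = 2.285985 / 0.990909 = 2.306957.
Step 5: Under H0, H ~ chi^2(2); p-value = 0.315537.
Step 6: alpha = 0.05. fail to reject H0.

H = 2.3070, df = 2, p = 0.315537, fail to reject H0.


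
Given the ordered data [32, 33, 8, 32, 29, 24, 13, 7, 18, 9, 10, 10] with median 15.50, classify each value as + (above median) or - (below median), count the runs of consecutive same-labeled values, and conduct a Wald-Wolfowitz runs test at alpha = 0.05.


Step 1: Compute median = 15.50; label A = above, B = below.
Labels in order: AABAAABBABBB  (n_A = 6, n_B = 6)
Step 2: Count runs R = 6.
Step 3: Under H0 (random ordering), E[R] = 2*n_A*n_B/(n_A+n_B) + 1 = 2*6*6/12 + 1 = 7.0000.
        Var[R] = 2*n_A*n_B*(2*n_A*n_B - n_A - n_B) / ((n_A+n_B)^2 * (n_A+n_B-1)) = 4320/1584 = 2.7273.
        SD[R] = 1.6514.
Step 4: Continuity-corrected z = (R + 0.5 - E[R]) / SD[R] = (6 + 0.5 - 7.0000) / 1.6514 = -0.3028.
Step 5: Two-sided p-value via normal approximation = 2*(1 - Phi(|z|)) = 0.762069.
Step 6: alpha = 0.05. fail to reject H0.

R = 6, z = -0.3028, p = 0.762069, fail to reject H0.


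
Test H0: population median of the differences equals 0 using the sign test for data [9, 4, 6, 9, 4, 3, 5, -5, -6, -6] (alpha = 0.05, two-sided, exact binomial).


Step 1: Discard zero differences. Original n = 10; n_eff = number of nonzero differences = 10.
Nonzero differences (with sign): +9, +4, +6, +9, +4, +3, +5, -5, -6, -6
Step 2: Count signs: positive = 7, negative = 3.
Step 3: Under H0: P(positive) = 0.5, so the number of positives S ~ Bin(10, 0.5).
Step 4: Two-sided exact p-value = sum of Bin(10,0.5) probabilities at or below the observed probability = 0.343750.
Step 5: alpha = 0.05. fail to reject H0.

n_eff = 10, pos = 7, neg = 3, p = 0.343750, fail to reject H0.


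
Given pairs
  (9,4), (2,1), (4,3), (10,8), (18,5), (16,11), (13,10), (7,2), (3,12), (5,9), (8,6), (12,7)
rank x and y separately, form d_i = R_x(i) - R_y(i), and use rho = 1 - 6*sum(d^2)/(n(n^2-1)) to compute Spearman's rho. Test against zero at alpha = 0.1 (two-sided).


Step 1: Rank x and y separately (midranks; no ties here).
rank(x): 9->7, 2->1, 4->3, 10->8, 18->12, 16->11, 13->10, 7->5, 3->2, 5->4, 8->6, 12->9
rank(y): 4->4, 1->1, 3->3, 8->8, 5->5, 11->11, 10->10, 2->2, 12->12, 9->9, 6->6, 7->7
Step 2: d_i = R_x(i) - R_y(i); compute d_i^2.
  (7-4)^2=9, (1-1)^2=0, (3-3)^2=0, (8-8)^2=0, (12-5)^2=49, (11-11)^2=0, (10-10)^2=0, (5-2)^2=9, (2-12)^2=100, (4-9)^2=25, (6-6)^2=0, (9-7)^2=4
sum(d^2) = 196.
Step 3: rho = 1 - 6*196 / (12*(12^2 - 1)) = 1 - 1176/1716 = 0.314685.
Step 4: Under H0, t = rho * sqrt((n-2)/(1-rho^2)) = 1.0484 ~ t(10).
Step 5: Two-sided p-value from the t-distribution with 10 df = 0.319139.
Step 6: alpha = 0.1. fail to reject H0.

rho = 0.3147, p = 0.319139, fail to reject H0 at alpha = 0.1.


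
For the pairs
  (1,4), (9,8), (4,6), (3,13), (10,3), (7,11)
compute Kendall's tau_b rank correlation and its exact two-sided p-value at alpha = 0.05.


Step 1: Enumerate the 15 unordered pairs (i,j) with i<j and classify each by sign(x_j-x_i) * sign(y_j-y_i).
  (1,2):dx=+8,dy=+4->C; (1,3):dx=+3,dy=+2->C; (1,4):dx=+2,dy=+9->C; (1,5):dx=+9,dy=-1->D
  (1,6):dx=+6,dy=+7->C; (2,3):dx=-5,dy=-2->C; (2,4):dx=-6,dy=+5->D; (2,5):dx=+1,dy=-5->D
  (2,6):dx=-2,dy=+3->D; (3,4):dx=-1,dy=+7->D; (3,5):dx=+6,dy=-3->D; (3,6):dx=+3,dy=+5->C
  (4,5):dx=+7,dy=-10->D; (4,6):dx=+4,dy=-2->D; (5,6):dx=-3,dy=+8->D
Step 2: C = 6, D = 9, total pairs = 15.
Step 3: tau = (C - D)/(n(n-1)/2) = (6 - 9)/15 = -0.200000.
Step 4: Exact two-sided p-value (enumerate n! = 720 permutations of y under H0): p = 0.719444.
Step 5: alpha = 0.05. fail to reject H0.

tau_b = -0.2000 (C=6, D=9), p = 0.719444, fail to reject H0.


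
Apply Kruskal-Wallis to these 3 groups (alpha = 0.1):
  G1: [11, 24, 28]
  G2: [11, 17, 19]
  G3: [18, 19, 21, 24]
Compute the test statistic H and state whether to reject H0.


Step 1: Combine all N = 10 observations and assign midranks.
sorted (value, group, rank): (11,G1,1.5), (11,G2,1.5), (17,G2,3), (18,G3,4), (19,G2,5.5), (19,G3,5.5), (21,G3,7), (24,G1,8.5), (24,G3,8.5), (28,G1,10)
Step 2: Sum ranks within each group.
R_1 = 20 (n_1 = 3)
R_2 = 10 (n_2 = 3)
R_3 = 25 (n_3 = 4)
Step 3: H = 12/(N(N+1)) * sum(R_i^2/n_i) - 3(N+1)
     = 12/(10*11) * (20^2/3 + 10^2/3 + 25^2/4) - 3*11
     = 0.109091 * 322.917 - 33
     = 2.227273.
Step 4: Ties present; correction factor C = 1 - 18/(10^3 - 10) = 0.981818. Corrected H = 2.227273 / 0.981818 = 2.268519.
Step 5: Under H0, H ~ chi^2(2); p-value = 0.321660.
Step 6: alpha = 0.1. fail to reject H0.

H = 2.2685, df = 2, p = 0.321660, fail to reject H0.


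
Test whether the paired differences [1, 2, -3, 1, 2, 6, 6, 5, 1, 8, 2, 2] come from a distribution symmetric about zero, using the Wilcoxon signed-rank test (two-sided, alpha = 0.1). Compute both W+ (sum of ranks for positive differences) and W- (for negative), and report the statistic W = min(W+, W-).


Step 1: Drop any zero differences (none here) and take |d_i|.
|d| = [1, 2, 3, 1, 2, 6, 6, 5, 1, 8, 2, 2]
Step 2: Midrank |d_i| (ties get averaged ranks).
ranks: |1|->2, |2|->5.5, |3|->8, |1|->2, |2|->5.5, |6|->10.5, |6|->10.5, |5|->9, |1|->2, |8|->12, |2|->5.5, |2|->5.5
Step 3: Attach original signs; sum ranks with positive sign and with negative sign.
W+ = 2 + 5.5 + 2 + 5.5 + 10.5 + 10.5 + 9 + 2 + 12 + 5.5 + 5.5 = 70
W- = 8 = 8
(Check: W+ + W- = 78 should equal n(n+1)/2 = 78.)
Step 4: Test statistic W = min(W+, W-) = 8.
Step 5: Ties in |d|, so use the tie-corrected normal approximation.
        E[W] = n(n+1)/4 = 12*13/4 = 39.
        Tie groups: |d|=1 (t=3), |d|=2 (t=4), |d|=6 (t=2); sum(t^3 - t) = 90.
        Var[W] = n(n+1)(2n+1)/24 - sum(t^3-t)/48 = 3900/24 - 90/48 = 160.625.
        z = (W - E[W]) / sqrt(Var[W]) = (8 - 39) / 12.6738 = -2.4460.
        Two-sided p = 2*Phi(z) = 0.014445.
Step 6: alpha = 0.1. reject H0.

W+ = 70, W- = 8, W = min = 8, p = 0.014445, reject H0.


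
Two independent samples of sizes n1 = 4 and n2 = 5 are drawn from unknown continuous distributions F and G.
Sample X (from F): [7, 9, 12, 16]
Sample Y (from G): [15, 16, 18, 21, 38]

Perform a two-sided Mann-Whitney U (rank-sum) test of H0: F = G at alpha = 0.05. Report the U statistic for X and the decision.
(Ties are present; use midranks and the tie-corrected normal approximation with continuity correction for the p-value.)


Step 1: Combine and sort all 9 observations; assign midranks.
sorted (value, group): (7,X), (9,X), (12,X), (15,Y), (16,X), (16,Y), (18,Y), (21,Y), (38,Y)
ranks: 7->1, 9->2, 12->3, 15->4, 16->5.5, 16->5.5, 18->7, 21->8, 38->9
Step 2: Rank sum for X: R1 = 1 + 2 + 3 + 5.5 = 11.5.
Step 3: U_X = R1 - n1(n1+1)/2 = 11.5 - 4*5/2 = 11.5 - 10 = 1.5.
       U_Y = n1*n2 - U_X = 20 - 1.5 = 18.5.
Step 4: Ties are present, so use the tie-corrected normal approximation (with continuity correction) for the p-value.
Step 5: p-value = 0.049090; compare to alpha = 0.05. reject H0.

U_X = 1.5, p = 0.049090, reject H0 at alpha = 0.05.


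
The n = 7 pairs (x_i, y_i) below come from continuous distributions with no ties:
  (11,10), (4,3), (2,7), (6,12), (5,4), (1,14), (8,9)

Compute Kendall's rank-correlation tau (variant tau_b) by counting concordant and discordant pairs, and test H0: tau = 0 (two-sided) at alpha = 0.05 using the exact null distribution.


Step 1: Enumerate the 21 unordered pairs (i,j) with i<j and classify each by sign(x_j-x_i) * sign(y_j-y_i).
  (1,2):dx=-7,dy=-7->C; (1,3):dx=-9,dy=-3->C; (1,4):dx=-5,dy=+2->D; (1,5):dx=-6,dy=-6->C
  (1,6):dx=-10,dy=+4->D; (1,7):dx=-3,dy=-1->C; (2,3):dx=-2,dy=+4->D; (2,4):dx=+2,dy=+9->C
  (2,5):dx=+1,dy=+1->C; (2,6):dx=-3,dy=+11->D; (2,7):dx=+4,dy=+6->C; (3,4):dx=+4,dy=+5->C
  (3,5):dx=+3,dy=-3->D; (3,6):dx=-1,dy=+7->D; (3,7):dx=+6,dy=+2->C; (4,5):dx=-1,dy=-8->C
  (4,6):dx=-5,dy=+2->D; (4,7):dx=+2,dy=-3->D; (5,6):dx=-4,dy=+10->D; (5,7):dx=+3,dy=+5->C
  (6,7):dx=+7,dy=-5->D
Step 2: C = 11, D = 10, total pairs = 21.
Step 3: tau = (C - D)/(n(n-1)/2) = (11 - 10)/21 = 0.047619.
Step 4: Exact two-sided p-value (enumerate n! = 5040 permutations of y under H0): p = 1.000000.
Step 5: alpha = 0.05. fail to reject H0.

tau_b = 0.0476 (C=11, D=10), p = 1.000000, fail to reject H0.


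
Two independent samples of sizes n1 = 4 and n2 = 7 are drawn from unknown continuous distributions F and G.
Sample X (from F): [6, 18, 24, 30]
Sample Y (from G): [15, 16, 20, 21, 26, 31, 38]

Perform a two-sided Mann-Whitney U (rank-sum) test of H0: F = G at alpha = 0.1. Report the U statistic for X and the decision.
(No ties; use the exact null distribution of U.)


Step 1: Combine and sort all 11 observations; assign midranks.
sorted (value, group): (6,X), (15,Y), (16,Y), (18,X), (20,Y), (21,Y), (24,X), (26,Y), (30,X), (31,Y), (38,Y)
ranks: 6->1, 15->2, 16->3, 18->4, 20->5, 21->6, 24->7, 26->8, 30->9, 31->10, 38->11
Step 2: Rank sum for X: R1 = 1 + 4 + 7 + 9 = 21.
Step 3: U_X = R1 - n1(n1+1)/2 = 21 - 4*5/2 = 21 - 10 = 11.
       U_Y = n1*n2 - U_X = 28 - 11 = 17.
Step 4: No ties, so the exact null distribution of U (based on enumerating the C(11,4) = 330 equally likely rank assignments) gives the two-sided p-value.
Step 5: p-value = 0.648485; compare to alpha = 0.1. fail to reject H0.

U_X = 11, p = 0.648485, fail to reject H0 at alpha = 0.1.


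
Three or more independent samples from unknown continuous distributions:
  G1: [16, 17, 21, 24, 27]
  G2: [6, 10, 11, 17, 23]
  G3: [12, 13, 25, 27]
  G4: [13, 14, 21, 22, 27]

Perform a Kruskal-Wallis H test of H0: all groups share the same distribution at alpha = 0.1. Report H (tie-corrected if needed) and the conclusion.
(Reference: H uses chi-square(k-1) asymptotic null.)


Step 1: Combine all N = 19 observations and assign midranks.
sorted (value, group, rank): (6,G2,1), (10,G2,2), (11,G2,3), (12,G3,4), (13,G3,5.5), (13,G4,5.5), (14,G4,7), (16,G1,8), (17,G1,9.5), (17,G2,9.5), (21,G1,11.5), (21,G4,11.5), (22,G4,13), (23,G2,14), (24,G1,15), (25,G3,16), (27,G1,18), (27,G3,18), (27,G4,18)
Step 2: Sum ranks within each group.
R_1 = 62 (n_1 = 5)
R_2 = 29.5 (n_2 = 5)
R_3 = 43.5 (n_3 = 4)
R_4 = 55 (n_4 = 5)
Step 3: H = 12/(N(N+1)) * sum(R_i^2/n_i) - 3(N+1)
     = 12/(19*20) * (62^2/5 + 29.5^2/5 + 43.5^2/4 + 55^2/5) - 3*20
     = 0.031579 * 2020.91 - 60
     = 3.818289.
Step 4: Ties present; correction factor C = 1 - 42/(19^3 - 19) = 0.993860. Corrected H = 3.818289 / 0.993860 = 3.841880.
Step 5: Under H0, H ~ chi^2(3); p-value = 0.279052.
Step 6: alpha = 0.1. fail to reject H0.

H = 3.8419, df = 3, p = 0.279052, fail to reject H0.


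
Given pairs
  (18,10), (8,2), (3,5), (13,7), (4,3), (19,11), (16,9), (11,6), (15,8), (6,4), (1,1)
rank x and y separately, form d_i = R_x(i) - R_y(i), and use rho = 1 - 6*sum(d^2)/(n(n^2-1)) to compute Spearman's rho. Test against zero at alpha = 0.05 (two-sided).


Step 1: Rank x and y separately (midranks; no ties here).
rank(x): 18->10, 8->5, 3->2, 13->7, 4->3, 19->11, 16->9, 11->6, 15->8, 6->4, 1->1
rank(y): 10->10, 2->2, 5->5, 7->7, 3->3, 11->11, 9->9, 6->6, 8->8, 4->4, 1->1
Step 2: d_i = R_x(i) - R_y(i); compute d_i^2.
  (10-10)^2=0, (5-2)^2=9, (2-5)^2=9, (7-7)^2=0, (3-3)^2=0, (11-11)^2=0, (9-9)^2=0, (6-6)^2=0, (8-8)^2=0, (4-4)^2=0, (1-1)^2=0
sum(d^2) = 18.
Step 3: rho = 1 - 6*18 / (11*(11^2 - 1)) = 1 - 108/1320 = 0.918182.
Step 4: Under H0, t = rho * sqrt((n-2)/(1-rho^2)) = 6.9531 ~ t(9).
Step 5: Two-sided p-value from the t-distribution with 9 df = 0.000067.
Step 6: alpha = 0.05. reject H0.

rho = 0.9182, p = 0.000067, reject H0 at alpha = 0.05.


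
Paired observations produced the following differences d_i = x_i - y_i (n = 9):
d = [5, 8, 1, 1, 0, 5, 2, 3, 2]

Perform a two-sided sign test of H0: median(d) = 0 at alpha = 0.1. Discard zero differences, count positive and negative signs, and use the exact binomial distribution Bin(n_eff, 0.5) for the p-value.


Step 1: Discard zero differences. Original n = 9; n_eff = number of nonzero differences = 8.
Nonzero differences (with sign): +5, +8, +1, +1, +5, +2, +3, +2
Step 2: Count signs: positive = 8, negative = 0.
Step 3: Under H0: P(positive) = 0.5, so the number of positives S ~ Bin(8, 0.5).
Step 4: Two-sided exact p-value = sum of Bin(8,0.5) probabilities at or below the observed probability = 0.007812.
Step 5: alpha = 0.1. reject H0.

n_eff = 8, pos = 8, neg = 0, p = 0.007812, reject H0.


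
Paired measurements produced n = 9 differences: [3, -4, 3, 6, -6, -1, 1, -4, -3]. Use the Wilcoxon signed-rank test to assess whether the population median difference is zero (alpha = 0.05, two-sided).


Step 1: Drop any zero differences (none here) and take |d_i|.
|d| = [3, 4, 3, 6, 6, 1, 1, 4, 3]
Step 2: Midrank |d_i| (ties get averaged ranks).
ranks: |3|->4, |4|->6.5, |3|->4, |6|->8.5, |6|->8.5, |1|->1.5, |1|->1.5, |4|->6.5, |3|->4
Step 3: Attach original signs; sum ranks with positive sign and with negative sign.
W+ = 4 + 4 + 8.5 + 1.5 = 18
W- = 6.5 + 8.5 + 1.5 + 6.5 + 4 = 27
(Check: W+ + W- = 45 should equal n(n+1)/2 = 45.)
Step 4: Test statistic W = min(W+, W-) = 18.
Step 5: Ties in |d|, so use the tie-corrected normal approximation.
        E[W] = n(n+1)/4 = 9*10/4 = 22.5.
        Tie groups: |d|=1 (t=2), |d|=3 (t=3), |d|=4 (t=2), |d|=6 (t=2); sum(t^3 - t) = 42.
        Var[W] = n(n+1)(2n+1)/24 - sum(t^3-t)/48 = 1710/24 - 42/48 = 70.375.
        z = (W - E[W]) / sqrt(Var[W]) = (18 - 22.5) / 8.3890 = -0.5364.
        Two-sided p = 2*Phi(z) = 0.591670.
Step 6: alpha = 0.05. fail to reject H0.

W+ = 18, W- = 27, W = min = 18, p = 0.591670, fail to reject H0.


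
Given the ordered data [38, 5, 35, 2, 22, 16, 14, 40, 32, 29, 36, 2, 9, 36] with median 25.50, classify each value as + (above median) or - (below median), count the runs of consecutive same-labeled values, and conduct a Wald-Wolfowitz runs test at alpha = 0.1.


Step 1: Compute median = 25.50; label A = above, B = below.
Labels in order: ABABBBBAAAABBA  (n_A = 7, n_B = 7)
Step 2: Count runs R = 7.
Step 3: Under H0 (random ordering), E[R] = 2*n_A*n_B/(n_A+n_B) + 1 = 2*7*7/14 + 1 = 8.0000.
        Var[R] = 2*n_A*n_B*(2*n_A*n_B - n_A - n_B) / ((n_A+n_B)^2 * (n_A+n_B-1)) = 8232/2548 = 3.2308.
        SD[R] = 1.7974.
Step 4: Continuity-corrected z = (R + 0.5 - E[R]) / SD[R] = (7 + 0.5 - 8.0000) / 1.7974 = -0.2782.
Step 5: Two-sided p-value via normal approximation = 2*(1 - Phi(|z|)) = 0.780879.
Step 6: alpha = 0.1. fail to reject H0.

R = 7, z = -0.2782, p = 0.780879, fail to reject H0.


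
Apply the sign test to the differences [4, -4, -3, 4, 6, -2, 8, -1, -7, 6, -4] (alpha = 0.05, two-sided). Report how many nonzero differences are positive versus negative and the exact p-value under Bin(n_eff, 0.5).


Step 1: Discard zero differences. Original n = 11; n_eff = number of nonzero differences = 11.
Nonzero differences (with sign): +4, -4, -3, +4, +6, -2, +8, -1, -7, +6, -4
Step 2: Count signs: positive = 5, negative = 6.
Step 3: Under H0: P(positive) = 0.5, so the number of positives S ~ Bin(11, 0.5).
Step 4: Two-sided exact p-value = sum of Bin(11,0.5) probabilities at or below the observed probability = 1.000000.
Step 5: alpha = 0.05. fail to reject H0.

n_eff = 11, pos = 5, neg = 6, p = 1.000000, fail to reject H0.


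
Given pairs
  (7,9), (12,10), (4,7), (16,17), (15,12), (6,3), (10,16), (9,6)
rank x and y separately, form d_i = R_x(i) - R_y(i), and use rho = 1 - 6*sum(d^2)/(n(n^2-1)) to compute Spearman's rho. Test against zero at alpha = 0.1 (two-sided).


Step 1: Rank x and y separately (midranks; no ties here).
rank(x): 7->3, 12->6, 4->1, 16->8, 15->7, 6->2, 10->5, 9->4
rank(y): 9->4, 10->5, 7->3, 17->8, 12->6, 3->1, 16->7, 6->2
Step 2: d_i = R_x(i) - R_y(i); compute d_i^2.
  (3-4)^2=1, (6-5)^2=1, (1-3)^2=4, (8-8)^2=0, (7-6)^2=1, (2-1)^2=1, (5-7)^2=4, (4-2)^2=4
sum(d^2) = 16.
Step 3: rho = 1 - 6*16 / (8*(8^2 - 1)) = 1 - 96/504 = 0.809524.
Step 4: Under H0, t = rho * sqrt((n-2)/(1-rho^2)) = 3.3776 ~ t(6).
Step 5: Two-sided p-value from the t-distribution with 6 df = 0.014903.
Step 6: alpha = 0.1. reject H0.

rho = 0.8095, p = 0.014903, reject H0 at alpha = 0.1.


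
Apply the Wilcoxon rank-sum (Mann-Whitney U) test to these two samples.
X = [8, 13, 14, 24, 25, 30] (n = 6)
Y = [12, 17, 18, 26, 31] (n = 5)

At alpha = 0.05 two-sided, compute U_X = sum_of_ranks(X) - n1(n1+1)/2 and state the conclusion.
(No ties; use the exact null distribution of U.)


Step 1: Combine and sort all 11 observations; assign midranks.
sorted (value, group): (8,X), (12,Y), (13,X), (14,X), (17,Y), (18,Y), (24,X), (25,X), (26,Y), (30,X), (31,Y)
ranks: 8->1, 12->2, 13->3, 14->4, 17->5, 18->6, 24->7, 25->8, 26->9, 30->10, 31->11
Step 2: Rank sum for X: R1 = 1 + 3 + 4 + 7 + 8 + 10 = 33.
Step 3: U_X = R1 - n1(n1+1)/2 = 33 - 6*7/2 = 33 - 21 = 12.
       U_Y = n1*n2 - U_X = 30 - 12 = 18.
Step 4: No ties, so the exact null distribution of U (based on enumerating the C(11,6) = 462 equally likely rank assignments) gives the two-sided p-value.
Step 5: p-value = 0.662338; compare to alpha = 0.05. fail to reject H0.

U_X = 12, p = 0.662338, fail to reject H0 at alpha = 0.05.


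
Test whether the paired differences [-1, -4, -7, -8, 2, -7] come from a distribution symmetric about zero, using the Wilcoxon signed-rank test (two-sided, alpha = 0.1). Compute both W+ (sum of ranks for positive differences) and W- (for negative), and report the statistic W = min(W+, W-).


Step 1: Drop any zero differences (none here) and take |d_i|.
|d| = [1, 4, 7, 8, 2, 7]
Step 2: Midrank |d_i| (ties get averaged ranks).
ranks: |1|->1, |4|->3, |7|->4.5, |8|->6, |2|->2, |7|->4.5
Step 3: Attach original signs; sum ranks with positive sign and with negative sign.
W+ = 2 = 2
W- = 1 + 3 + 4.5 + 6 + 4.5 = 19
(Check: W+ + W- = 21 should equal n(n+1)/2 = 21.)
Step 4: Test statistic W = min(W+, W-) = 2.
Step 5: Ties in |d|, so use the tie-corrected normal approximation.
        E[W] = n(n+1)/4 = 6*7/4 = 10.5.
        Tie groups: |d|=7 (t=2); sum(t^3 - t) = 6.
        Var[W] = n(n+1)(2n+1)/24 - sum(t^3-t)/48 = 546/24 - 6/48 = 22.625.
        z = (W - E[W]) / sqrt(Var[W]) = (2 - 10.5) / 4.7566 = -1.7870.
        Two-sided p = 2*Phi(z) = 0.073937.
Step 6: alpha = 0.1. reject H0.

W+ = 2, W- = 19, W = min = 2, p = 0.073937, reject H0.


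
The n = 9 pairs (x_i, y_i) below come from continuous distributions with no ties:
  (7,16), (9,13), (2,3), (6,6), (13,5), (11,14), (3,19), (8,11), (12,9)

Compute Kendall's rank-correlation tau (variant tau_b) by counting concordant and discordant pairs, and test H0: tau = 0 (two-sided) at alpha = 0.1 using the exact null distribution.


Step 1: Enumerate the 36 unordered pairs (i,j) with i<j and classify each by sign(x_j-x_i) * sign(y_j-y_i).
  (1,2):dx=+2,dy=-3->D; (1,3):dx=-5,dy=-13->C; (1,4):dx=-1,dy=-10->C; (1,5):dx=+6,dy=-11->D
  (1,6):dx=+4,dy=-2->D; (1,7):dx=-4,dy=+3->D; (1,8):dx=+1,dy=-5->D; (1,9):dx=+5,dy=-7->D
  (2,3):dx=-7,dy=-10->C; (2,4):dx=-3,dy=-7->C; (2,5):dx=+4,dy=-8->D; (2,6):dx=+2,dy=+1->C
  (2,7):dx=-6,dy=+6->D; (2,8):dx=-1,dy=-2->C; (2,9):dx=+3,dy=-4->D; (3,4):dx=+4,dy=+3->C
  (3,5):dx=+11,dy=+2->C; (3,6):dx=+9,dy=+11->C; (3,7):dx=+1,dy=+16->C; (3,8):dx=+6,dy=+8->C
  (3,9):dx=+10,dy=+6->C; (4,5):dx=+7,dy=-1->D; (4,6):dx=+5,dy=+8->C; (4,7):dx=-3,dy=+13->D
  (4,8):dx=+2,dy=+5->C; (4,9):dx=+6,dy=+3->C; (5,6):dx=-2,dy=+9->D; (5,7):dx=-10,dy=+14->D
  (5,8):dx=-5,dy=+6->D; (5,9):dx=-1,dy=+4->D; (6,7):dx=-8,dy=+5->D; (6,8):dx=-3,dy=-3->C
  (6,9):dx=+1,dy=-5->D; (7,8):dx=+5,dy=-8->D; (7,9):dx=+9,dy=-10->D; (8,9):dx=+4,dy=-2->D
Step 2: C = 16, D = 20, total pairs = 36.
Step 3: tau = (C - D)/(n(n-1)/2) = (16 - 20)/36 = -0.111111.
Step 4: Exact two-sided p-value (enumerate n! = 362880 permutations of y under H0): p = 0.761414.
Step 5: alpha = 0.1. fail to reject H0.

tau_b = -0.1111 (C=16, D=20), p = 0.761414, fail to reject H0.


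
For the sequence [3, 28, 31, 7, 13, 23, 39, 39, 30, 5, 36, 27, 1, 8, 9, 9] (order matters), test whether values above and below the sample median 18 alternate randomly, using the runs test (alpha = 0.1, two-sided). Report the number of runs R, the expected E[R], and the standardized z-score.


Step 1: Compute median = 18; label A = above, B = below.
Labels in order: BAABBAAAABAABBBB  (n_A = 8, n_B = 8)
Step 2: Count runs R = 7.
Step 3: Under H0 (random ordering), E[R] = 2*n_A*n_B/(n_A+n_B) + 1 = 2*8*8/16 + 1 = 9.0000.
        Var[R] = 2*n_A*n_B*(2*n_A*n_B - n_A - n_B) / ((n_A+n_B)^2 * (n_A+n_B-1)) = 14336/3840 = 3.7333.
        SD[R] = 1.9322.
Step 4: Continuity-corrected z = (R + 0.5 - E[R]) / SD[R] = (7 + 0.5 - 9.0000) / 1.9322 = -0.7763.
Step 5: Two-sided p-value via normal approximation = 2*(1 - Phi(|z|)) = 0.437558.
Step 6: alpha = 0.1. fail to reject H0.

R = 7, z = -0.7763, p = 0.437558, fail to reject H0.


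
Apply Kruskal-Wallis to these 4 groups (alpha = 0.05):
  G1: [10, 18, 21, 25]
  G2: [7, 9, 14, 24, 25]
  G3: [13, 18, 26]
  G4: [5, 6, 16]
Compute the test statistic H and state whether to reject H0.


Step 1: Combine all N = 15 observations and assign midranks.
sorted (value, group, rank): (5,G4,1), (6,G4,2), (7,G2,3), (9,G2,4), (10,G1,5), (13,G3,6), (14,G2,7), (16,G4,8), (18,G1,9.5), (18,G3,9.5), (21,G1,11), (24,G2,12), (25,G1,13.5), (25,G2,13.5), (26,G3,15)
Step 2: Sum ranks within each group.
R_1 = 39 (n_1 = 4)
R_2 = 39.5 (n_2 = 5)
R_3 = 30.5 (n_3 = 3)
R_4 = 11 (n_4 = 3)
Step 3: H = 12/(N(N+1)) * sum(R_i^2/n_i) - 3(N+1)
     = 12/(15*16) * (39^2/4 + 39.5^2/5 + 30.5^2/3 + 11^2/3) - 3*16
     = 0.050000 * 1042.72 - 48
     = 4.135833.
Step 4: Ties present; correction factor C = 1 - 12/(15^3 - 15) = 0.996429. Corrected H = 4.135833 / 0.996429 = 4.150657.
Step 5: Under H0, H ~ chi^2(3); p-value = 0.245649.
Step 6: alpha = 0.05. fail to reject H0.

H = 4.1507, df = 3, p = 0.245649, fail to reject H0.


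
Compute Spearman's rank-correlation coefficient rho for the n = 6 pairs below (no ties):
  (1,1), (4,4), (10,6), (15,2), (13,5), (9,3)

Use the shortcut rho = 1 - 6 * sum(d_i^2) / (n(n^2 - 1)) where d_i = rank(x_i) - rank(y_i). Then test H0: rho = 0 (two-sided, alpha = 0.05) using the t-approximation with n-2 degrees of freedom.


Step 1: Rank x and y separately (midranks; no ties here).
rank(x): 1->1, 4->2, 10->4, 15->6, 13->5, 9->3
rank(y): 1->1, 4->4, 6->6, 2->2, 5->5, 3->3
Step 2: d_i = R_x(i) - R_y(i); compute d_i^2.
  (1-1)^2=0, (2-4)^2=4, (4-6)^2=4, (6-2)^2=16, (5-5)^2=0, (3-3)^2=0
sum(d^2) = 24.
Step 3: rho = 1 - 6*24 / (6*(6^2 - 1)) = 1 - 144/210 = 0.314286.
Step 4: Under H0, t = rho * sqrt((n-2)/(1-rho^2)) = 0.6621 ~ t(4).
Step 5: Two-sided p-value from the t-distribution with 4 df = 0.544093.
Step 6: alpha = 0.05. fail to reject H0.

rho = 0.3143, p = 0.544093, fail to reject H0 at alpha = 0.05.


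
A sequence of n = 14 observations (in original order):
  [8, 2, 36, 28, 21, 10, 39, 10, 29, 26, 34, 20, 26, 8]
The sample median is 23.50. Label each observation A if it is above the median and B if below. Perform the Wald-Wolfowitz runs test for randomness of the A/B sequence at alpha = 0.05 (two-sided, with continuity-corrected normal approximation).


Step 1: Compute median = 23.50; label A = above, B = below.
Labels in order: BBAABBABAAABAB  (n_A = 7, n_B = 7)
Step 2: Count runs R = 9.
Step 3: Under H0 (random ordering), E[R] = 2*n_A*n_B/(n_A+n_B) + 1 = 2*7*7/14 + 1 = 8.0000.
        Var[R] = 2*n_A*n_B*(2*n_A*n_B - n_A - n_B) / ((n_A+n_B)^2 * (n_A+n_B-1)) = 8232/2548 = 3.2308.
        SD[R] = 1.7974.
Step 4: Continuity-corrected z = (R - 0.5 - E[R]) / SD[R] = (9 - 0.5 - 8.0000) / 1.7974 = 0.2782.
Step 5: Two-sided p-value via normal approximation = 2*(1 - Phi(|z|)) = 0.780879.
Step 6: alpha = 0.05. fail to reject H0.

R = 9, z = 0.2782, p = 0.780879, fail to reject H0.


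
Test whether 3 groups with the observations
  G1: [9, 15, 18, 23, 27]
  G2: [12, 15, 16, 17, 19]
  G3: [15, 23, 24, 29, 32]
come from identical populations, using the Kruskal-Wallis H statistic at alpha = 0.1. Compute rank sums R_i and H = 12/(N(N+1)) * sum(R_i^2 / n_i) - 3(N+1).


Step 1: Combine all N = 15 observations and assign midranks.
sorted (value, group, rank): (9,G1,1), (12,G2,2), (15,G1,4), (15,G2,4), (15,G3,4), (16,G2,6), (17,G2,7), (18,G1,8), (19,G2,9), (23,G1,10.5), (23,G3,10.5), (24,G3,12), (27,G1,13), (29,G3,14), (32,G3,15)
Step 2: Sum ranks within each group.
R_1 = 36.5 (n_1 = 5)
R_2 = 28 (n_2 = 5)
R_3 = 55.5 (n_3 = 5)
Step 3: H = 12/(N(N+1)) * sum(R_i^2/n_i) - 3(N+1)
     = 12/(15*16) * (36.5^2/5 + 28^2/5 + 55.5^2/5) - 3*16
     = 0.050000 * 1039.3 - 48
     = 3.965000.
Step 4: Ties present; correction factor C = 1 - 30/(15^3 - 15) = 0.991071. Corrected H = 3.965000 / 0.991071 = 4.000721.
Step 5: Under H0, H ~ chi^2(2); p-value = 0.135287.
Step 6: alpha = 0.1. fail to reject H0.

H = 4.0007, df = 2, p = 0.135287, fail to reject H0.


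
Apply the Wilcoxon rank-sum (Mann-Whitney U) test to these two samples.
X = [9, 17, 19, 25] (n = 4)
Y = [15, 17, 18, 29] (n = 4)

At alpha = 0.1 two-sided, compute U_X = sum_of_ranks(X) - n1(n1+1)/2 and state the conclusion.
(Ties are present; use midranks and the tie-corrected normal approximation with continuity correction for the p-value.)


Step 1: Combine and sort all 8 observations; assign midranks.
sorted (value, group): (9,X), (15,Y), (17,X), (17,Y), (18,Y), (19,X), (25,X), (29,Y)
ranks: 9->1, 15->2, 17->3.5, 17->3.5, 18->5, 19->6, 25->7, 29->8
Step 2: Rank sum for X: R1 = 1 + 3.5 + 6 + 7 = 17.5.
Step 3: U_X = R1 - n1(n1+1)/2 = 17.5 - 4*5/2 = 17.5 - 10 = 7.5.
       U_Y = n1*n2 - U_X = 16 - 7.5 = 8.5.
Step 4: Ties are present, so use the tie-corrected normal approximation (with continuity correction) for the p-value.
Step 5: p-value = 1.000000; compare to alpha = 0.1. fail to reject H0.

U_X = 7.5, p = 1.000000, fail to reject H0 at alpha = 0.1.


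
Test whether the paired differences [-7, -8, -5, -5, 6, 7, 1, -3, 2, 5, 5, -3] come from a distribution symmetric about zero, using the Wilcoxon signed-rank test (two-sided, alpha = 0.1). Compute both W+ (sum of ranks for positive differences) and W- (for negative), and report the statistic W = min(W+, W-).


Step 1: Drop any zero differences (none here) and take |d_i|.
|d| = [7, 8, 5, 5, 6, 7, 1, 3, 2, 5, 5, 3]
Step 2: Midrank |d_i| (ties get averaged ranks).
ranks: |7|->10.5, |8|->12, |5|->6.5, |5|->6.5, |6|->9, |7|->10.5, |1|->1, |3|->3.5, |2|->2, |5|->6.5, |5|->6.5, |3|->3.5
Step 3: Attach original signs; sum ranks with positive sign and with negative sign.
W+ = 9 + 10.5 + 1 + 2 + 6.5 + 6.5 = 35.5
W- = 10.5 + 12 + 6.5 + 6.5 + 3.5 + 3.5 = 42.5
(Check: W+ + W- = 78 should equal n(n+1)/2 = 78.)
Step 4: Test statistic W = min(W+, W-) = 35.5.
Step 5: Ties in |d|, so use the tie-corrected normal approximation.
        E[W] = n(n+1)/4 = 12*13/4 = 39.
        Tie groups: |d|=3 (t=2), |d|=5 (t=4), |d|=7 (t=2); sum(t^3 - t) = 72.
        Var[W] = n(n+1)(2n+1)/24 - sum(t^3-t)/48 = 3900/24 - 72/48 = 161.
        z = (W - E[W]) / sqrt(Var[W]) = (35.5 - 39) / 12.6886 = -0.2758.
        Two-sided p = 2*Phi(z) = 0.782672.
Step 6: alpha = 0.1. fail to reject H0.

W+ = 35.5, W- = 42.5, W = min = 35.5, p = 0.782672, fail to reject H0.


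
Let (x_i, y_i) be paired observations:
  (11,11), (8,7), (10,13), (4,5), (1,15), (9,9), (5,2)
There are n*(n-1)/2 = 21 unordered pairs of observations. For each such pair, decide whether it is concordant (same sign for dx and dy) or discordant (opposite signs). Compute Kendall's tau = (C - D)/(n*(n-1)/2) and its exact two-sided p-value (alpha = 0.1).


Step 1: Enumerate the 21 unordered pairs (i,j) with i<j and classify each by sign(x_j-x_i) * sign(y_j-y_i).
  (1,2):dx=-3,dy=-4->C; (1,3):dx=-1,dy=+2->D; (1,4):dx=-7,dy=-6->C; (1,5):dx=-10,dy=+4->D
  (1,6):dx=-2,dy=-2->C; (1,7):dx=-6,dy=-9->C; (2,3):dx=+2,dy=+6->C; (2,4):dx=-4,dy=-2->C
  (2,5):dx=-7,dy=+8->D; (2,6):dx=+1,dy=+2->C; (2,7):dx=-3,dy=-5->C; (3,4):dx=-6,dy=-8->C
  (3,5):dx=-9,dy=+2->D; (3,6):dx=-1,dy=-4->C; (3,7):dx=-5,dy=-11->C; (4,5):dx=-3,dy=+10->D
  (4,6):dx=+5,dy=+4->C; (4,7):dx=+1,dy=-3->D; (5,6):dx=+8,dy=-6->D; (5,7):dx=+4,dy=-13->D
  (6,7):dx=-4,dy=-7->C
Step 2: C = 13, D = 8, total pairs = 21.
Step 3: tau = (C - D)/(n(n-1)/2) = (13 - 8)/21 = 0.238095.
Step 4: Exact two-sided p-value (enumerate n! = 5040 permutations of y under H0): p = 0.561905.
Step 5: alpha = 0.1. fail to reject H0.

tau_b = 0.2381 (C=13, D=8), p = 0.561905, fail to reject H0.
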